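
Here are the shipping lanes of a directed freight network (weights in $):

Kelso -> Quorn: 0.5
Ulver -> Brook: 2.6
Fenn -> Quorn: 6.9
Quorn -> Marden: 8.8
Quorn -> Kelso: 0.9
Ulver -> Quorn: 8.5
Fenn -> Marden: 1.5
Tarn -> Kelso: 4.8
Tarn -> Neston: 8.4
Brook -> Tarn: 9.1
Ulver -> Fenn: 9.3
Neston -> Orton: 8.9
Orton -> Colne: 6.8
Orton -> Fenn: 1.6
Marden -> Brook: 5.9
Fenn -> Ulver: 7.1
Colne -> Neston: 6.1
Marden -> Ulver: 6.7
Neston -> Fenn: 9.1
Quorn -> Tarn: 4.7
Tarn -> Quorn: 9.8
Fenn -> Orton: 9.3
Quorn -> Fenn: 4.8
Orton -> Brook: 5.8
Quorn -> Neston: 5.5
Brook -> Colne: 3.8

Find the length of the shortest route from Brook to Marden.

Shortest distances from Brook:
Brook: 0
Colne: 3.8  (via Brook)
Tarn: 9.1  (via Brook)
Neston: 9.9  (via Colne)
Kelso: 13.9  (via Tarn)
Quorn: 14.4  (via Kelso)
Orton: 18.8  (via Neston)
Fenn: 19  (via Neston)
Marden: 20.5  (via Fenn)
Shortest route: Brook–Colne–Neston–Fenn–Marden = $20.5.

$20.5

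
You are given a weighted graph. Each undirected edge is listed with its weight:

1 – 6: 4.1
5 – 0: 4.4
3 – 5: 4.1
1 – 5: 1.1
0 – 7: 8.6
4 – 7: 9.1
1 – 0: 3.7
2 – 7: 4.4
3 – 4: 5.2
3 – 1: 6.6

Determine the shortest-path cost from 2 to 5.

Shortest distances from 2:
2: 0
7: 4.4  (via 2)
0: 13  (via 7)
4: 13.5  (via 7)
1: 16.7  (via 0)
5: 17.4  (via 0)
Shortest route: 2–7–0–5 = 17.4.

17.4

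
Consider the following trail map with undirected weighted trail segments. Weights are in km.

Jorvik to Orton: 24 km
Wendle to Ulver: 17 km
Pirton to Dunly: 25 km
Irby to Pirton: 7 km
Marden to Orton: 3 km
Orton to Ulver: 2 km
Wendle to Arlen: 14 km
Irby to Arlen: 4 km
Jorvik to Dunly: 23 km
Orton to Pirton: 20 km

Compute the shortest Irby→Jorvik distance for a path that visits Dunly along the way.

55 km

Best Irby to Dunly: Irby → Pirton → Dunly costing 32
Best Dunly to Jorvik: Dunly → Jorvik costing 23
Total via Dunly: 32 + 23 = 55 km.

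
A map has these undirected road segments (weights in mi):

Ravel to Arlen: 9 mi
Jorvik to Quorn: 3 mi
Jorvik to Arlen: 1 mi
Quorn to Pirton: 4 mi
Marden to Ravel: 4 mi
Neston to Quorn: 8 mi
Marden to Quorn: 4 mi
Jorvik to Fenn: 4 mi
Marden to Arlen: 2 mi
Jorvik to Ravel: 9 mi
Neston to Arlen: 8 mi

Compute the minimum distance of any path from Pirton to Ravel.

12 mi

Compare a few routes:
Pirton - Quorn - Marden - Ravel: 4+4+4 = 12
Pirton - Quorn - Jorvik - Ravel: 4+3+9 = 16
Pirton - Quorn - Jorvik - Arlen - Ravel: 4+3+1+9 = 17
Pirton - Quorn - Jorvik - Arlen - Marden - Ravel: 4+3+1+2+4 = 14
Cheapest is Pirton - Quorn - Marden - Ravel at 12 mi.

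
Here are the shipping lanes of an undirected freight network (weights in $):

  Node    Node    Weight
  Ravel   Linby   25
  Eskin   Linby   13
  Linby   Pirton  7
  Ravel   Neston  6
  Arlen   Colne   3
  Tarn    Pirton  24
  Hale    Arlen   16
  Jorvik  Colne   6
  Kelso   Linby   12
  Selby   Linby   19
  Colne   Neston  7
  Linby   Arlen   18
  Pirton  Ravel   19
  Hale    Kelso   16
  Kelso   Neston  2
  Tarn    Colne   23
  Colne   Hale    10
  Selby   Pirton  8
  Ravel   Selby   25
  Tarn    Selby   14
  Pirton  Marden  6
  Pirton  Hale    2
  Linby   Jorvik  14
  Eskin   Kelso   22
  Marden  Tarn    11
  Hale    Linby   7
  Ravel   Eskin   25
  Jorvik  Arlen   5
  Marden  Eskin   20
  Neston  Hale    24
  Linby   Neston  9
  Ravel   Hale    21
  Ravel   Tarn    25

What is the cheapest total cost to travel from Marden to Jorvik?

$24

Shortest distances from Marden:
Marden: 0
Pirton: 6  (via Marden)
Hale: 8  (via Pirton)
Tarn: 11  (via Marden)
Linby: 13  (via Pirton)
Selby: 14  (via Pirton)
Colne: 18  (via Hale)
Eskin: 20  (via Marden)
Arlen: 21  (via Colne)
Neston: 22  (via Linby)
Jorvik: 24  (via Colne)
Shortest route: Marden–Pirton–Hale–Colne–Jorvik = $24.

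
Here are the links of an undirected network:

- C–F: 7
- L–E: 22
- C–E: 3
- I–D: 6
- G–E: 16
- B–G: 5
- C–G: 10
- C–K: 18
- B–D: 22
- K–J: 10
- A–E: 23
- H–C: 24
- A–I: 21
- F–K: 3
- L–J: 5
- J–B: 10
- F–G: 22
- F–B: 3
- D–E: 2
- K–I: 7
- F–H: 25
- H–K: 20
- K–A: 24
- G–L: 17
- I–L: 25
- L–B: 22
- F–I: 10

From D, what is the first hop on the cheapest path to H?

Enumerating some paths:
D–E–C–H: 2+3+24 = 29
D–I–K–H: 6+7+20 = 33
D–E–C–F–K–H: 2+3+7+3+20 = 35
Cheapest is D–E–C–H at 29.
So from D the first move is to E.

E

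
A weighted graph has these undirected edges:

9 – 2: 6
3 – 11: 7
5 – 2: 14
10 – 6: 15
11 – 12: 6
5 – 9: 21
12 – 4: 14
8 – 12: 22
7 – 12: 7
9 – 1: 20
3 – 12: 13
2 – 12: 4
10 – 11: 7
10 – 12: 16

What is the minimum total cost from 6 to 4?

42

Compare a few routes:
6 → 10 → 12 → 4: 15+16+14 = 45
6 → 10 → 11 → 3 → 12 → 4: 15+7+7+13+14 = 56
6 → 10 → 11 → 12 → 4: 15+7+6+14 = 42
Cheapest is 6 → 10 → 11 → 12 → 4 at 42.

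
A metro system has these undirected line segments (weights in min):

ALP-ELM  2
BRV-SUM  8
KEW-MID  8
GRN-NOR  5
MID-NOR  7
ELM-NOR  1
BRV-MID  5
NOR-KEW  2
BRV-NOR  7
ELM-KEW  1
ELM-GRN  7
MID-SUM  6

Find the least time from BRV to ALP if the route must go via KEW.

Best BRV to KEW: BRV → NOR → KEW costing 9
Best KEW to ALP: KEW → ELM → ALP costing 3
Total via KEW: 9 + 3 = 12 min.

12 min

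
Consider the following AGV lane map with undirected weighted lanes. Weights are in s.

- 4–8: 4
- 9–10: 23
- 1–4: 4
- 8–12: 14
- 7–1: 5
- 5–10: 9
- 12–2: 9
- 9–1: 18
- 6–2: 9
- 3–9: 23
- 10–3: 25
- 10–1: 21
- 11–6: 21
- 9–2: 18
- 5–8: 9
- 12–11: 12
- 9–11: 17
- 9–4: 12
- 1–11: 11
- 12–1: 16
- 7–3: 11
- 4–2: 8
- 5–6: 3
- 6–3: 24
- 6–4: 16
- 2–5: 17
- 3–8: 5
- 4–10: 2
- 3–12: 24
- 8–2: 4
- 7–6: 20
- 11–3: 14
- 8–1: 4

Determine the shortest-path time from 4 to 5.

Compare a few routes:
4 → 10 → 5: 2+9 = 11
4 → 8 → 5: 4+9 = 13
Cheapest is 4 → 10 → 5 at 11 s.

11 s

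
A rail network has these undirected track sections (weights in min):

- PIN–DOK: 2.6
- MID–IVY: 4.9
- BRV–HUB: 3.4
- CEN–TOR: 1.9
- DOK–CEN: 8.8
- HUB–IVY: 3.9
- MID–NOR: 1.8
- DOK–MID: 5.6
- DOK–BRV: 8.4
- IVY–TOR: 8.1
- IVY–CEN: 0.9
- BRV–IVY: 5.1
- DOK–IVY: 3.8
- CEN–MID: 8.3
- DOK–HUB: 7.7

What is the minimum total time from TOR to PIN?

9.2 min

Compare a few routes:
TOR → CEN → IVY → DOK → PIN: 1.9+0.9+3.8+2.6 = 9.2
TOR → CEN → IVY → MID → DOK → PIN: 1.9+0.9+4.9+5.6+2.6 = 15.9
TOR → IVY → DOK → PIN: 8.1+3.8+2.6 = 14.5
TOR → CEN → DOK → PIN: 1.9+8.8+2.6 = 13.3
Cheapest is TOR → CEN → IVY → DOK → PIN at 9.2 min.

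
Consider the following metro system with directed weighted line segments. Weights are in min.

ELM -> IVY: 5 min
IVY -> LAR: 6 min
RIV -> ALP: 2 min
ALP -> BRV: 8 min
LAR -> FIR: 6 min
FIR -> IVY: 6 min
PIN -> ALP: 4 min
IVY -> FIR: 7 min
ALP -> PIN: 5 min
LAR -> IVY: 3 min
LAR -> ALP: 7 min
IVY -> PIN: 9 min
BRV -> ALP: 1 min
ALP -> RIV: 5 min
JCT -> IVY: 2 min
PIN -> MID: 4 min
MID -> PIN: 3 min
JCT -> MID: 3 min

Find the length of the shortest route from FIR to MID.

19 min

Settle nodes by increasing distance from FIR:
FIR: 0
IVY: 6  (via FIR)
LAR: 12  (via IVY)
PIN: 15  (via IVY)
MID: 19  (via PIN)
Shortest route: FIR → IVY → PIN → MID = 19 min.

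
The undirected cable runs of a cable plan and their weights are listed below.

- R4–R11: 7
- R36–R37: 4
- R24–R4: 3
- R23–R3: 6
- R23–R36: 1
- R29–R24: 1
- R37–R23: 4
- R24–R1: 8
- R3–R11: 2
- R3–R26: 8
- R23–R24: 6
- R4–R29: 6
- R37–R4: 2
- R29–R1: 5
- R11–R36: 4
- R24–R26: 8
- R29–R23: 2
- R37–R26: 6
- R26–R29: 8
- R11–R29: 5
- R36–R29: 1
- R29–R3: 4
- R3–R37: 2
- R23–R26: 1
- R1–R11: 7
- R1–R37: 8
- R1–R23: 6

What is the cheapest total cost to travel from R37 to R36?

Settle nodes by increasing distance from R37:
R37: 0
R4: 2  (via R37)
R3: 2  (via R37)
R11: 4  (via R3)
R36: 4  (via R37)
Shortest route: R37–R36 = 4.

4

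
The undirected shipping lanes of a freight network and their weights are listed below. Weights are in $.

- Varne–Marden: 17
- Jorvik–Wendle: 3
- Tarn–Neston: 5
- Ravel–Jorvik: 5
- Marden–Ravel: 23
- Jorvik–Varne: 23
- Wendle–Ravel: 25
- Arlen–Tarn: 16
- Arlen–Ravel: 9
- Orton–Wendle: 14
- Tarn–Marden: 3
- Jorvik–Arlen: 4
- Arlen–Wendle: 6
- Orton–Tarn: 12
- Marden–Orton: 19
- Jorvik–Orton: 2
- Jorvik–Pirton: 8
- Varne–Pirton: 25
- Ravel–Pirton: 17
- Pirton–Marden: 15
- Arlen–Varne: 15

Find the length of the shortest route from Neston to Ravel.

$24

Compare a few routes:
Neston–Tarn–Orton–Jorvik–Ravel: 5+12+2+5 = 24
Neston–Tarn–Arlen–Jorvik–Ravel: 5+16+4+5 = 30
Cheapest is Neston–Tarn–Orton–Jorvik–Ravel at $24.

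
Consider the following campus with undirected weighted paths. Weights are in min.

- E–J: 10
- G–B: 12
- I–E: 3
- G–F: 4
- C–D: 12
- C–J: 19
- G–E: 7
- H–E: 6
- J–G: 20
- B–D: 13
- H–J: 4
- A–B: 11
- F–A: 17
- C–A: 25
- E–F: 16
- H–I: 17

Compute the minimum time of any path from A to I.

31 min

Shortest distances from A:
A: 0
B: 11  (via A)
F: 17  (via A)
G: 21  (via F)
D: 24  (via B)
C: 25  (via A)
E: 28  (via G)
I: 31  (via E)
Shortest route: A → F → G → E → I = 31 min.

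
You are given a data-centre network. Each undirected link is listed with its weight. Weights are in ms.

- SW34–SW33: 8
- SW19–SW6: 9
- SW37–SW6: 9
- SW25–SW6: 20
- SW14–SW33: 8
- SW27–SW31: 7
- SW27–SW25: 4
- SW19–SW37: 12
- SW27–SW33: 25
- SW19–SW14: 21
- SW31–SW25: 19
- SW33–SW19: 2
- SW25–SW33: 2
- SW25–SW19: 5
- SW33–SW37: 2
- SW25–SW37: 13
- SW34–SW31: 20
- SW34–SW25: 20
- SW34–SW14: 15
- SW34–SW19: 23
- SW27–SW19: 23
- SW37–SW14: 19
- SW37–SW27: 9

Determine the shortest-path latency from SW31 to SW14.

21 ms

Shortest distances from SW31:
SW31: 0
SW27: 7  (via SW31)
SW25: 11  (via SW27)
SW33: 13  (via SW25)
SW37: 15  (via SW33)
SW19: 15  (via SW33)
SW34: 20  (via SW31)
SW14: 21  (via SW33)
Shortest route: SW31–SW27–SW25–SW33–SW14 = 21 ms.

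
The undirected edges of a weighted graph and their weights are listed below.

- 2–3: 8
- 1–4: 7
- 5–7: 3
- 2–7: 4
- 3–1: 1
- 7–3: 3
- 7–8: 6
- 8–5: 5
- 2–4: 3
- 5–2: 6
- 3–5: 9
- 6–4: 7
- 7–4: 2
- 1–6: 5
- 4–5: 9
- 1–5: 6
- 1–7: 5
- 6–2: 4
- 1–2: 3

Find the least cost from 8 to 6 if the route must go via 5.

Best 8 to 5: 8–5 costing 5
Best 5 to 6: 5–2–6 costing 10
Total via 5: 5 + 10 = 15.

15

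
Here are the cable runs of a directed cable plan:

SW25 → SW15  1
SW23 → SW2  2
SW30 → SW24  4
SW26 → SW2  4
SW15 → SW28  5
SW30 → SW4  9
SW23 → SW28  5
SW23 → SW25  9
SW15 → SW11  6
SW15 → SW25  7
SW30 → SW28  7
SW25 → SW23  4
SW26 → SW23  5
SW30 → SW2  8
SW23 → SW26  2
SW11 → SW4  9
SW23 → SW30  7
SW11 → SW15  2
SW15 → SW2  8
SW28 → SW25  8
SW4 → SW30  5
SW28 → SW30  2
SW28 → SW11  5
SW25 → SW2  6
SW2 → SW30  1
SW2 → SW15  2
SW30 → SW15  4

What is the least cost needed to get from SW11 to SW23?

Running Dijkstra from SW11:
SW11: 0
SW15: 2  (via SW11)
SW28: 7  (via SW15)
SW30: 9  (via SW28)
SW4: 9  (via SW11)
SW25: 9  (via SW15)
SW2: 10  (via SW15)
SW23: 13  (via SW25)
Shortest route: SW11 → SW15 → SW25 → SW23 = 13.

13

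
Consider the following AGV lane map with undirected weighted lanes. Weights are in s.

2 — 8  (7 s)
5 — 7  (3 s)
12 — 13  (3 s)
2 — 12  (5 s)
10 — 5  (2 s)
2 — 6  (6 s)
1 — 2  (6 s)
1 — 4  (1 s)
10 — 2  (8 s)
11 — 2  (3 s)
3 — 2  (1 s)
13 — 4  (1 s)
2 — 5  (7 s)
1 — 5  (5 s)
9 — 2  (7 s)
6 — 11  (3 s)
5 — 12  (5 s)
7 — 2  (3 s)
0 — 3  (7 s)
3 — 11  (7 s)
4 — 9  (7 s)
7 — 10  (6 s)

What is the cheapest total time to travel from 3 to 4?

8 s

Running Dijkstra from 3:
3: 0
2: 1  (via 3)
7: 4  (via 2)
11: 4  (via 2)
12: 6  (via 2)
0: 7  (via 3)
1: 7  (via 2)
5: 7  (via 7)
6: 7  (via 2)
4: 8  (via 1)
Shortest route: 3 → 2 → 1 → 4 = 8 s.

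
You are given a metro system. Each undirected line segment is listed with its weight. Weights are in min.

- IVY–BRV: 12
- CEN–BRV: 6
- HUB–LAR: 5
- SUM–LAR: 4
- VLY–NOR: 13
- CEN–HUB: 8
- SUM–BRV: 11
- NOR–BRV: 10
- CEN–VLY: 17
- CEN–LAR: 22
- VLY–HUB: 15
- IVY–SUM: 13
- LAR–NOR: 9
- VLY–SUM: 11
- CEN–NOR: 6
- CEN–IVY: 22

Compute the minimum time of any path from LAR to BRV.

Shortest distances from LAR:
LAR: 0
SUM: 4  (via LAR)
HUB: 5  (via LAR)
NOR: 9  (via LAR)
CEN: 13  (via HUB)
VLY: 15  (via SUM)
BRV: 15  (via SUM)
Shortest route: LAR–SUM–BRV = 15 min.

15 min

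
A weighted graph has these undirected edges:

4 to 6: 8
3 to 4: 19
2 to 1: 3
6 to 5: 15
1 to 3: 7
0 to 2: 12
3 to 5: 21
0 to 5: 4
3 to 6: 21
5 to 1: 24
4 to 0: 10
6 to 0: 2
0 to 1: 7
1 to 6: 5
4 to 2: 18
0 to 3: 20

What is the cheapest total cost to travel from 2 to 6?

Shortest distances from 2:
2: 0
1: 3  (via 2)
6: 8  (via 1)
Shortest route: 2 → 1 → 6 = 8.

8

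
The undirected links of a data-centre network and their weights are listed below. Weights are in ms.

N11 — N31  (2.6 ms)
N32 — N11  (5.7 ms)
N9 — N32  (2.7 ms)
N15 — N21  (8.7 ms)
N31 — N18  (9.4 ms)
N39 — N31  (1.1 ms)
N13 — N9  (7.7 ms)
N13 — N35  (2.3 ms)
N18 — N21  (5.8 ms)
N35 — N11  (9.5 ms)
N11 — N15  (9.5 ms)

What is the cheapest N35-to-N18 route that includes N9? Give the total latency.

Best N35 to N9: N35 → N13 → N9 costing 10
Shortest N9→N18: N9 → N32 → N11 → N31 → N18 = 20.4
Total via N9: 10 + 20.4 = 30.4 ms.

30.4 ms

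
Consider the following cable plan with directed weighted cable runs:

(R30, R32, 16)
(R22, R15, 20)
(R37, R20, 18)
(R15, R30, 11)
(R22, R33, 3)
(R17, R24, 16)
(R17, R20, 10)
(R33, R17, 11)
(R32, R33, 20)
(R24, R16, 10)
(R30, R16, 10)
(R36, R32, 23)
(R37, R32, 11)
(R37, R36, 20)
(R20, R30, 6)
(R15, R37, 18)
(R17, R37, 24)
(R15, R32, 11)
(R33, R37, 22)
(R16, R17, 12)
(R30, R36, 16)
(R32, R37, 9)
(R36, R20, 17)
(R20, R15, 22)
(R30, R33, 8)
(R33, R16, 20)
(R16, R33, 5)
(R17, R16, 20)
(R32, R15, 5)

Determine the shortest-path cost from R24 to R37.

37

Compare a few routes:
R24–R16–R17–R20–R30–R32–R37: 10+12+10+6+16+9 = 63
R24–R16–R33–R17–R37: 10+5+11+24 = 50
R24–R16–R17–R37: 10+12+24 = 46
R24–R16–R33–R37: 10+5+22 = 37
Cheapest is R24–R16–R33–R37 at 37.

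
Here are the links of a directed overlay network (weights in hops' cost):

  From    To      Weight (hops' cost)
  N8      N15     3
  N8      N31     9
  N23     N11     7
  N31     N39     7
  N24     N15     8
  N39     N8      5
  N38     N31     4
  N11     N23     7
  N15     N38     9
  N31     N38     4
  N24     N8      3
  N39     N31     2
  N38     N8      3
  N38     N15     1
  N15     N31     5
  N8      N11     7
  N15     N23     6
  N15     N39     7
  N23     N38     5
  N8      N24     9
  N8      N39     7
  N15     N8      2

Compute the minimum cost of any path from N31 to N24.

16 hops' cost

Shortest distances from N31:
N31: 0
N38: 4  (via N31)
N15: 5  (via N38)
N8: 7  (via N38)
N39: 7  (via N31)
N23: 11  (via N15)
N11: 14  (via N8)
N24: 16  (via N8)
Shortest route: N31 → N38 → N8 → N24 = 16 hops' cost.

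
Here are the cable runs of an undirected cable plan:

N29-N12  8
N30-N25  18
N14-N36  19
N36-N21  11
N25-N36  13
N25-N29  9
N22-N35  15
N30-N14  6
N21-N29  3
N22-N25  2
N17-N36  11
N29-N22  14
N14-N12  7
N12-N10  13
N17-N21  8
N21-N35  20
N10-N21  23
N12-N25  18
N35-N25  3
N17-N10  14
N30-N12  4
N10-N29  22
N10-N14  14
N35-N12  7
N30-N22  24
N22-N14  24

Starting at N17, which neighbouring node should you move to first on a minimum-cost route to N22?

N21

Compare a few routes:
N17–N21–N29–N22: 8+3+14 = 25
N17–N21–N29–N25–N22: 8+3+9+2 = 22
Cheapest is N17–N21–N29–N25–N22 at 22.
So from N17 the first move is to N21.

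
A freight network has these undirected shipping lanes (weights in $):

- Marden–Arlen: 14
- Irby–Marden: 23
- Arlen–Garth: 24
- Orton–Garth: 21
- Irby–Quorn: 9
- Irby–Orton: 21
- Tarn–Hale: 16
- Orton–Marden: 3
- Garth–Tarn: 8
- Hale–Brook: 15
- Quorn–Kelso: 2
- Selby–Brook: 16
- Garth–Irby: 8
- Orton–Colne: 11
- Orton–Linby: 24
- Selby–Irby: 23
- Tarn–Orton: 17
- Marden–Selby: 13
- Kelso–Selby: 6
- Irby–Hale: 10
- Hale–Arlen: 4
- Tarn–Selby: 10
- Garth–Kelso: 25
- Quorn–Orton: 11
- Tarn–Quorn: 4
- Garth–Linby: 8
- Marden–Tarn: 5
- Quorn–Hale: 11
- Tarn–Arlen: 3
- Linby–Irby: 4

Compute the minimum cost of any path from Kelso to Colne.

$24

Running Dijkstra from Kelso:
Kelso: 0
Quorn: 2  (via Kelso)
Tarn: 6  (via Quorn)
Selby: 6  (via Kelso)
Arlen: 9  (via Tarn)
Marden: 11  (via Tarn)
Irby: 11  (via Quorn)
Orton: 13  (via Quorn)
Hale: 13  (via Quorn)
Garth: 14  (via Tarn)
Linby: 15  (via Irby)
Brook: 22  (via Selby)
Colne: 24  (via Orton)
Shortest route: Kelso–Quorn–Orton–Colne = $24.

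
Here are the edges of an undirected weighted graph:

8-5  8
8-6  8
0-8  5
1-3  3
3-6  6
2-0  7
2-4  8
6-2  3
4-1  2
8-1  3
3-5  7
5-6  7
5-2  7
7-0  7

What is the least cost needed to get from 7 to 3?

Settle nodes by increasing distance from 7:
7: 0
0: 7  (via 7)
8: 12  (via 0)
2: 14  (via 0)
1: 15  (via 8)
4: 17  (via 1)
6: 17  (via 2)
3: 18  (via 1)
Shortest route: 7–0–8–1–3 = 18.

18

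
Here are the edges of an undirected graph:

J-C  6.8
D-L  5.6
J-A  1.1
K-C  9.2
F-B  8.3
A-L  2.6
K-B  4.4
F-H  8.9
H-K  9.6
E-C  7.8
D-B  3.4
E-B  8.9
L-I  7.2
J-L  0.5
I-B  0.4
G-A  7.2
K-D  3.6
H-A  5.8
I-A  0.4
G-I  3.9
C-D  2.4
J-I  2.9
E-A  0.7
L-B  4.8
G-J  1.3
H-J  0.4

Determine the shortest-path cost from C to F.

Compare a few routes:
C - D - B - I - A - J - H - F: 2.4+3.4+0.4+0.4+1.1+0.4+8.9 = 17
C - J - H - F: 6.8+0.4+8.9 = 16.1
C - D - B - F: 2.4+3.4+8.3 = 14.1
C - J - A - I - B - F: 6.8+1.1+0.4+0.4+8.3 = 17
The minimum is 14.1 via C - D - B - F.

14.1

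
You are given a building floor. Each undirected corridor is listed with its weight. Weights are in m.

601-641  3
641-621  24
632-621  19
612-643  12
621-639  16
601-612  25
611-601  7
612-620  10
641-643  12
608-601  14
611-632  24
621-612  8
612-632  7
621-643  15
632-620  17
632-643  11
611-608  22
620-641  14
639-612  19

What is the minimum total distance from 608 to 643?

29 m

Enumerating some paths:
608–611–601–641–643: 22+7+3+12 = 44
608–601–641–620–612–643: 14+3+14+10+12 = 53
608–601–641–643: 14+3+12 = 29
608–601–612–643: 14+25+12 = 51
Cheapest is 608–601–641–643 at 29 m.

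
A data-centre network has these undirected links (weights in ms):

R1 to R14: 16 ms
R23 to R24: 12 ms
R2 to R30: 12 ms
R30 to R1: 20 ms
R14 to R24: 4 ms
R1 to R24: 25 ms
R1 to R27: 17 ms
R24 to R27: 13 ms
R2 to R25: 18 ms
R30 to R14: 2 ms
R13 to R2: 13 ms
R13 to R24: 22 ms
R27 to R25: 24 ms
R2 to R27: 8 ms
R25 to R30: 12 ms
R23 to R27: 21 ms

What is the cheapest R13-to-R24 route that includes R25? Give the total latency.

Shortest R13→R25: R13–R2–R25 = 31
Shortest R25→R24: R25–R30–R14–R24 = 18
Total via R25: 31 + 18 = 49 ms.

49 ms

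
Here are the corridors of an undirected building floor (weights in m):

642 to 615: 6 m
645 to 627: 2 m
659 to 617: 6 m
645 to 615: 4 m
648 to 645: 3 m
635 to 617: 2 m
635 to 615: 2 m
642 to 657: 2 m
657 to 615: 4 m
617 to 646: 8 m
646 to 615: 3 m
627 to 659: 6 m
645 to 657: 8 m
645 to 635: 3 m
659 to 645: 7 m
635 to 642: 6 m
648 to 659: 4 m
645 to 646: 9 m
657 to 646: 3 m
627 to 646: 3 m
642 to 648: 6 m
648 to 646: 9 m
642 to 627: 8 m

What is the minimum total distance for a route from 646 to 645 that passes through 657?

11 m

Best 646 to 657: 646 → 657 costing 3
Best 657 to 645: 657 → 645 costing 8
Total via 657: 3 + 8 = 11 m.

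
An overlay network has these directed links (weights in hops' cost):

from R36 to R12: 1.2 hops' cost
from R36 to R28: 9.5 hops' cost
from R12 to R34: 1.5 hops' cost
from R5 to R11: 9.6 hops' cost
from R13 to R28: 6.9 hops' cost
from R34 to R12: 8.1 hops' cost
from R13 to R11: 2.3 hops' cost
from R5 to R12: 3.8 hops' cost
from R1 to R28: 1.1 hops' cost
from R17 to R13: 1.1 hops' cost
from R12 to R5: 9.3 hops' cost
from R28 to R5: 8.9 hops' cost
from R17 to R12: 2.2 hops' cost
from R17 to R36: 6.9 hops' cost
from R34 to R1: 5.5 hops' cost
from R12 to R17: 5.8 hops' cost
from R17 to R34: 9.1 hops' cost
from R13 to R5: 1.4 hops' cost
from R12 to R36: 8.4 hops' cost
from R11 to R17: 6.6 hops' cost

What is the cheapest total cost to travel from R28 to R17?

18.5 hops' cost

Enumerating some paths:
R28–R5–R11–R17: 8.9+9.6+6.6 = 25.1
R28–R5–R12–R17: 8.9+3.8+5.8 = 18.5
The minimum is 18.5 hops' cost via R28–R5–R12–R17.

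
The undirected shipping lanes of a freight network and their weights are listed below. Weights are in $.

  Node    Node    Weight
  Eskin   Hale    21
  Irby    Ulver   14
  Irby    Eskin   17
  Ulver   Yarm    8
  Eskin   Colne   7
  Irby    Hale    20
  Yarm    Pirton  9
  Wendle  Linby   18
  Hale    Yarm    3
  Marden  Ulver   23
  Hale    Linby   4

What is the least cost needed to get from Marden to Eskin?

$54

Candidate routes:
Marden → Ulver → Irby → Hale → Eskin: 23+14+20+21 = 78
Marden → Ulver → Yarm → Hale → Eskin: 23+8+3+21 = 55
Marden → Ulver → Yarm → Hale → Irby → Eskin: 23+8+3+20+17 = 71
Marden → Ulver → Irby → Eskin: 23+14+17 = 54
The minimum is $54 via Marden → Ulver → Irby → Eskin.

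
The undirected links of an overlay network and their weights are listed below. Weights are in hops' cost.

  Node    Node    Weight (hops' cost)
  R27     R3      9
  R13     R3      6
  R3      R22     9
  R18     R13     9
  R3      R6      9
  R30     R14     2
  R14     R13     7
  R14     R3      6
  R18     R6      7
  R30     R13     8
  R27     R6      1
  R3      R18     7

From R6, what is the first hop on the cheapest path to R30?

Compare a few routes:
R6 → R27 → R3 → R14 → R30: 1+9+6+2 = 18
R6 → R18 → R3 → R14 → R30: 7+7+6+2 = 22
R6 → R3 → R14 → R30: 9+6+2 = 17
Cheapest is R6 → R3 → R14 → R30 at 17 hops' cost.
So from R6 the first move is to R3.

R3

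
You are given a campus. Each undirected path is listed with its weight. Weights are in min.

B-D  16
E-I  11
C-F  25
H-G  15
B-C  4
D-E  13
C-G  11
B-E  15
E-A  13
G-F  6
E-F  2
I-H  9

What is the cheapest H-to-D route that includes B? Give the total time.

Shortest H→B: H–G–C–B = 30
Shortest B→D: B–D = 16
Total via B: 30 + 16 = 46 min.

46 min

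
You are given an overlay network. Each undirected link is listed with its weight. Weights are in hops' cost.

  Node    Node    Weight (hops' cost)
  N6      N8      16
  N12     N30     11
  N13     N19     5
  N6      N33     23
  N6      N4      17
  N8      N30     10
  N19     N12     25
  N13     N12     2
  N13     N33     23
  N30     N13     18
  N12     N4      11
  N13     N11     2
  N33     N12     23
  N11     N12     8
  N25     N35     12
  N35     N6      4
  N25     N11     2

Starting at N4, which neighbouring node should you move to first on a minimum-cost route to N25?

Compare a few routes:
N4 → N12 → N13 → N11 → N25: 11+2+2+2 = 17
N4 → N12 → N11 → N25: 11+8+2 = 21
The minimum is 17 hops' cost via N4 → N12 → N13 → N11 → N25.
So from N4 the first move is to N12.

N12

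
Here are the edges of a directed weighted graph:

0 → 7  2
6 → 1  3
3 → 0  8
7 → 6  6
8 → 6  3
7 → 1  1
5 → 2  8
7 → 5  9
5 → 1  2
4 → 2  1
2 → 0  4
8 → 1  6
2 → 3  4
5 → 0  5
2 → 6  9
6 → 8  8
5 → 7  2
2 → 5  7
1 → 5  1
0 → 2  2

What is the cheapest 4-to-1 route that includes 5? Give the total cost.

10

Shortest 4→5: 4 → 2 → 5 = 8
Best 5 to 1: 5 → 1 costing 2
Total via 5: 8 + 2 = 10.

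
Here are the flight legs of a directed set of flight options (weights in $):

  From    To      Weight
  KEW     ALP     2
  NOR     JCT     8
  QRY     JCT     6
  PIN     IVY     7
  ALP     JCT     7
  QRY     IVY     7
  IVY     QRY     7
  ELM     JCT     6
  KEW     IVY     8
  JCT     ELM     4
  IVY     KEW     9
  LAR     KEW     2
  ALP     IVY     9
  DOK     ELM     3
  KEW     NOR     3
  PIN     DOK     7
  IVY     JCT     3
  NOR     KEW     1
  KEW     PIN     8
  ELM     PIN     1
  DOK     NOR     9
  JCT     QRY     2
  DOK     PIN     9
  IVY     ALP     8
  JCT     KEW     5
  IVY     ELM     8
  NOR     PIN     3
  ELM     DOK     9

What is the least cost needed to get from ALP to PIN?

Running Dijkstra from ALP:
ALP: 0
JCT: 7  (via ALP)
IVY: 9  (via ALP)
QRY: 9  (via JCT)
ELM: 11  (via JCT)
PIN: 12  (via ELM)
Shortest route: ALP–JCT–ELM–PIN = $12.

$12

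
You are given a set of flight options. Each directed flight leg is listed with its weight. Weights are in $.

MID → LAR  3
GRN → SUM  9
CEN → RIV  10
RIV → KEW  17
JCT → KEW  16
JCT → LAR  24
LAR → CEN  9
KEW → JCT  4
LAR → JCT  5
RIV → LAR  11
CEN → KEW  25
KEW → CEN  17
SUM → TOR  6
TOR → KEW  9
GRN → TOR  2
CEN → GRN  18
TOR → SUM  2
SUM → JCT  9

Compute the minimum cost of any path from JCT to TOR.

$53

Candidate routes:
JCT - KEW - CEN - GRN - SUM - TOR: 16+17+18+9+6 = 66
JCT - LAR - CEN - GRN - SUM - TOR: 24+9+18+9+6 = 66
JCT - KEW - CEN - GRN - TOR: 16+17+18+2 = 53
The minimum is $53 via JCT - KEW - CEN - GRN - TOR.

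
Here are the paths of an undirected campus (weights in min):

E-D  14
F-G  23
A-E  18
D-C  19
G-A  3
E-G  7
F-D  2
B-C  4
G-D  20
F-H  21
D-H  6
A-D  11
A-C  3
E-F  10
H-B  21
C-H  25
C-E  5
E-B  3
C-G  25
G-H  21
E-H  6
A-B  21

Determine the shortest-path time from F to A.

13 min

Shortest distances from F:
F: 0
D: 2  (via F)
H: 8  (via D)
E: 10  (via F)
A: 13  (via D)
Shortest route: F → D → A = 13 min.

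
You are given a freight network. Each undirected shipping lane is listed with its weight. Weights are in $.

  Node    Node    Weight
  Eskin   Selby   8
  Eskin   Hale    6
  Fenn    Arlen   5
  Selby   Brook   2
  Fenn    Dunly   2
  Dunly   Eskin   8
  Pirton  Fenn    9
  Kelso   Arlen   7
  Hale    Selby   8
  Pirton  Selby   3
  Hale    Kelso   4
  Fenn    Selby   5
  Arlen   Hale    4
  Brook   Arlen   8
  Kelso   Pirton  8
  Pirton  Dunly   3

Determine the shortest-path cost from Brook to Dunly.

Settle nodes by increasing distance from Brook:
Brook: 0
Selby: 2  (via Brook)
Pirton: 5  (via Selby)
Fenn: 7  (via Selby)
Dunly: 8  (via Pirton)
Shortest route: Brook → Selby → Pirton → Dunly = $8.

$8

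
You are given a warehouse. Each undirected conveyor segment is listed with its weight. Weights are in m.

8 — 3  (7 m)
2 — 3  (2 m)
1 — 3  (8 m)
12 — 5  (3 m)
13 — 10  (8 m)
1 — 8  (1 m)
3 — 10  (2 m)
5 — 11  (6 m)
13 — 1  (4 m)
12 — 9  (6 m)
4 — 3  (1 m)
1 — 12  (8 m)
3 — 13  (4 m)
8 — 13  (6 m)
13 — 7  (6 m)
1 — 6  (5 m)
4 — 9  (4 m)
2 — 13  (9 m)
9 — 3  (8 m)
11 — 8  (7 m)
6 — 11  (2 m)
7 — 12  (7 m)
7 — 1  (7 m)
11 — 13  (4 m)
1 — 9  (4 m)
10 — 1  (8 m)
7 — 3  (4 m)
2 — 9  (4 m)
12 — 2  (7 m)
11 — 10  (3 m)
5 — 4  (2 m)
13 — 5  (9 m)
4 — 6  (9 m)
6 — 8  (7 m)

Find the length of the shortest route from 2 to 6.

Enumerating some paths:
2 - 3 - 4 - 6: 2+1+9 = 12
2 - 3 - 13 - 11 - 6: 2+4+4+2 = 12
2 - 3 - 10 - 11 - 6: 2+2+3+2 = 9
2 - 9 - 1 - 6: 4+4+5 = 13
Cheapest is 2 - 3 - 10 - 11 - 6 at 9 m.

9 m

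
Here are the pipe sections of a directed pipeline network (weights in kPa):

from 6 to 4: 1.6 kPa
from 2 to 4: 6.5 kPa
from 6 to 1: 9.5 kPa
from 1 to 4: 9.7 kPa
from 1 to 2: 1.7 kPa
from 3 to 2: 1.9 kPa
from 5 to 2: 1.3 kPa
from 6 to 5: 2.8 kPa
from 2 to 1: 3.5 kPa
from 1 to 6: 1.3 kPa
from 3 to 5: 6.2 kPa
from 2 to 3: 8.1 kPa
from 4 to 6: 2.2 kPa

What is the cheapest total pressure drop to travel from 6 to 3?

12.2 kPa

Shortest distances from 6:
6: 0
4: 1.6  (via 6)
5: 2.8  (via 6)
2: 4.1  (via 5)
1: 7.6  (via 2)
3: 12.2  (via 2)
Shortest route: 6–5–2–3 = 12.2 kPa.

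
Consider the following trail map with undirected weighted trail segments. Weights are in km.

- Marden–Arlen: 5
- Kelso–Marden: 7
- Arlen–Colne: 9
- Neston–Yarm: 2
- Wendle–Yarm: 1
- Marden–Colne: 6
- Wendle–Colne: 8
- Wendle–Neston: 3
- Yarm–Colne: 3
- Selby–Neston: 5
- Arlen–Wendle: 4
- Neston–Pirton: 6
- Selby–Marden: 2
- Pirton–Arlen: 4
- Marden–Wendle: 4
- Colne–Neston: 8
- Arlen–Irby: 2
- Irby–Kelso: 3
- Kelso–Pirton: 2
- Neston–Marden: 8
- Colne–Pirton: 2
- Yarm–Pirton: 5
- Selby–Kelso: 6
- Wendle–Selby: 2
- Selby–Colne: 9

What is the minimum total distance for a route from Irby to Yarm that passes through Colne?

10 km

Shortest Irby→Colne: Irby–Kelso–Pirton–Colne = 7
Best Colne to Yarm: Colne–Yarm costing 3
Total via Colne: 7 + 3 = 10 km.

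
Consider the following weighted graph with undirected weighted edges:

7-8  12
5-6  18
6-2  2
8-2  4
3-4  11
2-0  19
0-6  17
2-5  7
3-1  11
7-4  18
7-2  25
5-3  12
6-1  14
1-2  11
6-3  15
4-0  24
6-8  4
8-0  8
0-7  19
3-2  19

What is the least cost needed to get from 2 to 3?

Candidate routes:
2–3: 19 = 19
2–6–3: 2+15 = 17
Cheapest is 2–6–3 at 17.

17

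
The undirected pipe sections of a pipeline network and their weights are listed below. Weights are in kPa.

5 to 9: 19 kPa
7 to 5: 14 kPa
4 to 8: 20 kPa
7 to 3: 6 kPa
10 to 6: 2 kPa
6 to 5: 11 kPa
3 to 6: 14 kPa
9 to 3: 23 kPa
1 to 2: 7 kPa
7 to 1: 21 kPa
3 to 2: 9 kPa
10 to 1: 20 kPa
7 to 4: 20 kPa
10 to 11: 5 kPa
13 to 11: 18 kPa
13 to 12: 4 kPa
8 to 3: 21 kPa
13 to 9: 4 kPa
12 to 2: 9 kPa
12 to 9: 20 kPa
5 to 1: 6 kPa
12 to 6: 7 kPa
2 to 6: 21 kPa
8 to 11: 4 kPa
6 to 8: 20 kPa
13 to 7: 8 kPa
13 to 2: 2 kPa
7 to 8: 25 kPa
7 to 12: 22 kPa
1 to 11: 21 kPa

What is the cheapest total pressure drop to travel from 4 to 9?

Running Dijkstra from 4:
4: 0
7: 20  (via 4)
8: 20  (via 4)
11: 24  (via 8)
3: 26  (via 7)
13: 28  (via 7)
10: 29  (via 11)
2: 30  (via 13)
6: 31  (via 10)
9: 32  (via 13)
Shortest route: 4 → 7 → 13 → 9 = 32 kPa.

32 kPa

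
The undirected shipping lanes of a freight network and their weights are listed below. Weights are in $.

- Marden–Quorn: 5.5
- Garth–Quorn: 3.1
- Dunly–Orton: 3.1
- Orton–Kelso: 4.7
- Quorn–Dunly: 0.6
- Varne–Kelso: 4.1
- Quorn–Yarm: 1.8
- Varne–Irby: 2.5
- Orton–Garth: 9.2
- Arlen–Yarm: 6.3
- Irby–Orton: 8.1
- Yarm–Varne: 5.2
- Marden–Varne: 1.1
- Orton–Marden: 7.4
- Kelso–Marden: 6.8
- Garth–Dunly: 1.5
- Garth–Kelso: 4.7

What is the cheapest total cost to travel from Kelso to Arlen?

$14.9

Running Dijkstra from Kelso:
Kelso: 0
Varne: 4.1  (via Kelso)
Orton: 4.7  (via Kelso)
Garth: 4.7  (via Kelso)
Marden: 5.2  (via Varne)
Dunly: 6.2  (via Garth)
Irby: 6.6  (via Varne)
Quorn: 6.8  (via Dunly)
Yarm: 8.6  (via Quorn)
Arlen: 14.9  (via Yarm)
Shortest route: Kelso–Garth–Dunly–Quorn–Yarm–Arlen = $14.9.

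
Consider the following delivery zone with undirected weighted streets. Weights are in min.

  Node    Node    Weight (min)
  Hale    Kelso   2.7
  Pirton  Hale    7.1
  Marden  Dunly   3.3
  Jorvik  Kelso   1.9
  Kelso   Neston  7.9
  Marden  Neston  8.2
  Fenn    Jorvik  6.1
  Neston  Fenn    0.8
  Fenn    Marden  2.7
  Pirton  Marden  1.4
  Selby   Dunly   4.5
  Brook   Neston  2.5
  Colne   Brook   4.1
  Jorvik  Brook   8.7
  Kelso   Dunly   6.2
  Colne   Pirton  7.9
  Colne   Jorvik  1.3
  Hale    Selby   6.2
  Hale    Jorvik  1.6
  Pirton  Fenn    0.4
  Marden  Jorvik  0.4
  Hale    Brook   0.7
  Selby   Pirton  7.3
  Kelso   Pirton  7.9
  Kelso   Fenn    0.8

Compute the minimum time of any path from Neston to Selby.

Settle nodes by increasing distance from Neston:
Neston: 0
Fenn: 0.8  (via Neston)
Pirton: 1.2  (via Fenn)
Kelso: 1.6  (via Fenn)
Brook: 2.5  (via Neston)
Marden: 2.6  (via Pirton)
Jorvik: 3  (via Marden)
Hale: 3.2  (via Brook)
Colne: 4.3  (via Jorvik)
Dunly: 5.9  (via Marden)
Selby: 8.5  (via Pirton)
Shortest route: Neston → Fenn → Pirton → Selby = 8.5 min.

8.5 min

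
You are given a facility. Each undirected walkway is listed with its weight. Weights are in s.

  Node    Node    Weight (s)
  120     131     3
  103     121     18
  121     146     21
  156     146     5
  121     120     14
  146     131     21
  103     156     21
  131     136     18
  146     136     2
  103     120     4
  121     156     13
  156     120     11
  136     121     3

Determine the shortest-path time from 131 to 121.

Enumerating some paths:
131 - 120 - 121: 3+14 = 17
131 - 136 - 121: 18+3 = 21
The minimum is 17 s via 131 - 120 - 121.

17 s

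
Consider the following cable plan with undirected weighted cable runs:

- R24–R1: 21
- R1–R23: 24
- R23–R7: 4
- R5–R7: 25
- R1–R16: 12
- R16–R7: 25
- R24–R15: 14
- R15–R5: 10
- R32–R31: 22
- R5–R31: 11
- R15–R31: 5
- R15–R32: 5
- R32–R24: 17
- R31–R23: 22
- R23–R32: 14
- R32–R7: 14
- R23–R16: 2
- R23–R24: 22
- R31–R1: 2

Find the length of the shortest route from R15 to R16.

19

Candidate routes:
R15 → R31 → R23 → R16: 5+22+2 = 29
R15 → R32 → R23 → R16: 5+14+2 = 21
R15 → R31 → R1 → R16: 5+2+12 = 19
R15 → R32 → R7 → R23 → R16: 5+14+4+2 = 25
The minimum is 19 via R15 → R31 → R1 → R16.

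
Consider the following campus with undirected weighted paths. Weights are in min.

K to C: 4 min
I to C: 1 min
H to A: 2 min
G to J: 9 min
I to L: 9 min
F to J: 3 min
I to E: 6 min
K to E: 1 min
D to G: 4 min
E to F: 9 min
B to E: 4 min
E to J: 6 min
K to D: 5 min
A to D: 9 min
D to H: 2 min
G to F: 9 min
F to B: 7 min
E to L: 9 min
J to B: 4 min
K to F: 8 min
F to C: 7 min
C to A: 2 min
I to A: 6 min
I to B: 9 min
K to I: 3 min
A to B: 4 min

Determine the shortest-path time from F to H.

Settle nodes by increasing distance from F:
F: 0
J: 3  (via F)
B: 7  (via F)
C: 7  (via F)
I: 8  (via C)
K: 8  (via F)
A: 9  (via C)
E: 9  (via F)
G: 9  (via F)
H: 11  (via A)
Shortest route: F → C → A → H = 11 min.

11 min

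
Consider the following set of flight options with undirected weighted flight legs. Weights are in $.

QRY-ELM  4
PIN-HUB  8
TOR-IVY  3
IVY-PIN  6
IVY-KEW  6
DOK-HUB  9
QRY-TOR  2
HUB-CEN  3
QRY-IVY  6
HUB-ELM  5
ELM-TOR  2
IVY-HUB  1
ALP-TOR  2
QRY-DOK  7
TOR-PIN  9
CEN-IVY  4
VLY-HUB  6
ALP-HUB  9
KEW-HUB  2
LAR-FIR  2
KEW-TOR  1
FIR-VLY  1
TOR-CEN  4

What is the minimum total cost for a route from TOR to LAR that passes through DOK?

Shortest TOR→DOK: TOR → QRY → DOK = 9
Shortest DOK→LAR: DOK → HUB → VLY → FIR → LAR = 18
Total via DOK: 9 + 18 = $27.

$27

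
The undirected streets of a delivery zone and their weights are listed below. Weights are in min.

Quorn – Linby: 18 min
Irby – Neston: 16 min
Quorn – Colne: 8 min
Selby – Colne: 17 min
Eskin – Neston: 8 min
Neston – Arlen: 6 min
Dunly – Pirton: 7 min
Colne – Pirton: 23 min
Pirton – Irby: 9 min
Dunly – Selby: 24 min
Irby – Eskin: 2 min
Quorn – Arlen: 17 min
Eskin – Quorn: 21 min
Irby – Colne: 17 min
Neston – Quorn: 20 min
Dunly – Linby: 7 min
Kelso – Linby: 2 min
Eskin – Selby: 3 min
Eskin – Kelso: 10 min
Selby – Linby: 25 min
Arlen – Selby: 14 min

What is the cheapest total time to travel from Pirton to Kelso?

16 min

Shortest distances from Pirton:
Pirton: 0
Dunly: 7  (via Pirton)
Irby: 9  (via Pirton)
Eskin: 11  (via Irby)
Linby: 14  (via Dunly)
Selby: 14  (via Eskin)
Kelso: 16  (via Linby)
Shortest route: Pirton → Dunly → Linby → Kelso = 16 min.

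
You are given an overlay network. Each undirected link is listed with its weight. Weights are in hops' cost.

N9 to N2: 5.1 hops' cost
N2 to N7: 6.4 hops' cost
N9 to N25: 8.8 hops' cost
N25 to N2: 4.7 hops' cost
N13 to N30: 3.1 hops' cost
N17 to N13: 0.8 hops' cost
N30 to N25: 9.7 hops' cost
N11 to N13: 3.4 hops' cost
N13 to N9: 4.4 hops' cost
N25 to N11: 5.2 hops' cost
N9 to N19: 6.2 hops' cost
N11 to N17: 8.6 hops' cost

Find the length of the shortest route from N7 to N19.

17.7 hops' cost

Enumerating some paths:
N7 - N2 - N25 - N11 - N13 - N9 - N19: 6.4+4.7+5.2+3.4+4.4+6.2 = 30.3
N7 - N2 - N9 - N19: 6.4+5.1+6.2 = 17.7
N7 - N2 - N25 - N9 - N19: 6.4+4.7+8.8+6.2 = 26.1
Cheapest is N7 - N2 - N9 - N19 at 17.7 hops' cost.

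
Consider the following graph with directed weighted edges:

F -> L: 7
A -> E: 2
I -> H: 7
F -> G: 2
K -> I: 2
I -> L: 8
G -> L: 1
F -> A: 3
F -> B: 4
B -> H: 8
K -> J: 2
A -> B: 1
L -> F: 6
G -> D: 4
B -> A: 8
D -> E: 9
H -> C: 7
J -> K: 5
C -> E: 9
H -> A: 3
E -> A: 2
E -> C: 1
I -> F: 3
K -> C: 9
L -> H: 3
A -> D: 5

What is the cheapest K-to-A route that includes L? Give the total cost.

Shortest K→L: K–I–F–G–L = 8
Shortest L→A: L–H–A = 6
Total via L: 8 + 6 = 14.

14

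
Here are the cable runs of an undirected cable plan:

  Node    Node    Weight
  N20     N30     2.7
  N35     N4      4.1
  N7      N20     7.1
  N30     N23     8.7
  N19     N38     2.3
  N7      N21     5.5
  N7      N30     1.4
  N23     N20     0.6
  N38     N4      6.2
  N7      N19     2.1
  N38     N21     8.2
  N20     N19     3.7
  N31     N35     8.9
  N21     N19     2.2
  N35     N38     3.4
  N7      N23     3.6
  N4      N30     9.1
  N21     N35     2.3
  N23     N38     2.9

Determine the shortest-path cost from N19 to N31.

13.4

Enumerating some paths:
N19 → N21 → N35 → N31: 2.2+2.3+8.9 = 13.4
N19 → N38 → N35 → N31: 2.3+3.4+8.9 = 14.6
Cheapest is N19 → N21 → N35 → N31 at 13.4.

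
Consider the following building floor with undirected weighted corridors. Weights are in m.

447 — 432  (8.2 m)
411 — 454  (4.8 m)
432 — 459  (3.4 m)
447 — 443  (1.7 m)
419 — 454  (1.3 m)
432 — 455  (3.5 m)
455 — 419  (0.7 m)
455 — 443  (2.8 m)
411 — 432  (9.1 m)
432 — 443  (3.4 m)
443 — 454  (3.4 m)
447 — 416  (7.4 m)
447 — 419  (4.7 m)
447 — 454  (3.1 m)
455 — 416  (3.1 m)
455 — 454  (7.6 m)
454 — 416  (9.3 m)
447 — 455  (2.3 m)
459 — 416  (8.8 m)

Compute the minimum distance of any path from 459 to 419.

7.6 m

Candidate routes:
459–432–455–419: 3.4+3.5+0.7 = 7.6
459–432–443–447–455–419: 3.4+3.4+1.7+2.3+0.7 = 11.5
459–432–443–455–419: 3.4+3.4+2.8+0.7 = 10.3
The minimum is 7.6 m via 459–432–455–419.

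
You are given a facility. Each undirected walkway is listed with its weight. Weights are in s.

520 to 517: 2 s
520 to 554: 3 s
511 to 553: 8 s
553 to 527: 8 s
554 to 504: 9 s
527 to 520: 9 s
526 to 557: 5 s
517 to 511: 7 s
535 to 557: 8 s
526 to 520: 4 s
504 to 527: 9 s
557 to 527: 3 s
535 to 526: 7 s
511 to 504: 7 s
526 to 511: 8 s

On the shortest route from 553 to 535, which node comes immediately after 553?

527

Candidate routes:
553 - 527 - 557 - 535: 8+3+8 = 19
553 - 527 - 557 - 526 - 535: 8+3+5+7 = 23
553 - 511 - 526 - 535: 8+8+7 = 23
The minimum is 19 s via 553 - 527 - 557 - 535.
So from 553 the first move is to 527.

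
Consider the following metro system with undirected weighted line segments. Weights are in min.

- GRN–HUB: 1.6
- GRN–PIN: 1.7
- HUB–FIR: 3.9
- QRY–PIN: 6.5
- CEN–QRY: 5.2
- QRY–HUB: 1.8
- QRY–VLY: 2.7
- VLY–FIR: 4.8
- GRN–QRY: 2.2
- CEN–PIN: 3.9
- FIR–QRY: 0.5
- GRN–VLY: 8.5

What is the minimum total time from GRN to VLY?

4.9 min

Candidate routes:
GRN - QRY - VLY: 2.2+2.7 = 4.9
GRN - HUB - QRY - VLY: 1.6+1.8+2.7 = 6.1
Cheapest is GRN - QRY - VLY at 4.9 min.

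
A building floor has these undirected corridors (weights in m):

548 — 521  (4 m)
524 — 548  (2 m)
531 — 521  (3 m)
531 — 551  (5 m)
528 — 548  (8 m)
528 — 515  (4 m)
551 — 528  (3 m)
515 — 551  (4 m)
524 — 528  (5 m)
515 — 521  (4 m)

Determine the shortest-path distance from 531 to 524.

Shortest distances from 531:
531: 0
521: 3  (via 531)
551: 5  (via 531)
548: 7  (via 521)
515: 7  (via 521)
528: 8  (via 551)
524: 9  (via 548)
Shortest route: 531 → 521 → 548 → 524 = 9 m.

9 m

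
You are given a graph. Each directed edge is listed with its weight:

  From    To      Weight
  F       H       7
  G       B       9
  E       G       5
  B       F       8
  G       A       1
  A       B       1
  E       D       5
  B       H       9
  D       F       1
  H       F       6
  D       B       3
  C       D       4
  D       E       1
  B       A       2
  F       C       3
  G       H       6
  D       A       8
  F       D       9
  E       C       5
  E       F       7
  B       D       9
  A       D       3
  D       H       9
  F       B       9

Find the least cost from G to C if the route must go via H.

Best G to H: G–H costing 6
Best H to C: H–F–C costing 9
Total via H: 6 + 9 = 15.

15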